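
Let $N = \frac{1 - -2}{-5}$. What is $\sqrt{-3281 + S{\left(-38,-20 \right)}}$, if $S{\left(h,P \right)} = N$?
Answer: $\frac{2 i \sqrt{20510}}{5} \approx 57.285 i$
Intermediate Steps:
$N = - \frac{3}{5}$ ($N = \left(1 + 2\right) \left(- \frac{1}{5}\right) = 3 \left(- \frac{1}{5}\right) = - \frac{3}{5} \approx -0.6$)
$S{\left(h,P \right)} = - \frac{3}{5}$
$\sqrt{-3281 + S{\left(-38,-20 \right)}} = \sqrt{-3281 - \frac{3}{5}} = \sqrt{- \frac{16408}{5}} = \frac{2 i \sqrt{20510}}{5}$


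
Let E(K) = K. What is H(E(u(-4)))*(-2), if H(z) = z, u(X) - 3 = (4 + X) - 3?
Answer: 0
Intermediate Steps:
u(X) = 4 + X (u(X) = 3 + ((4 + X) - 3) = 3 + (1 + X) = 4 + X)
H(E(u(-4)))*(-2) = (4 - 4)*(-2) = 0*(-2) = 0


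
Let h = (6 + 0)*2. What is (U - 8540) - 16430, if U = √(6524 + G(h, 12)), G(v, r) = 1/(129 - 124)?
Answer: -24970 + √163105/5 ≈ -24889.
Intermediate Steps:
h = 12 (h = 6*2 = 12)
G(v, r) = ⅕ (G(v, r) = 1/5 = ⅕)
U = √163105/5 (U = √(6524 + ⅕) = √(32621/5) = √163105/5 ≈ 80.772)
(U - 8540) - 16430 = (√163105/5 - 8540) - 16430 = (-8540 + √163105/5) - 16430 = -24970 + √163105/5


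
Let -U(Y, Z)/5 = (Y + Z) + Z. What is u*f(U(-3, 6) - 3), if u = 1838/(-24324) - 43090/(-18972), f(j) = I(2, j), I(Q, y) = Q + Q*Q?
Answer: 1361896/103377 ≈ 13.174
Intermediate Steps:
U(Y, Z) = -10*Z - 5*Y (U(Y, Z) = -5*((Y + Z) + Z) = -5*(Y + 2*Z) = -10*Z - 5*Y)
I(Q, y) = Q + Q**2
f(j) = 6 (f(j) = 2*(1 + 2) = 2*3 = 6)
u = 680948/310131 (u = 1838*(-1/24324) - 43090*(-1/18972) = -919/12162 + 695/306 = 680948/310131 ≈ 2.1957)
u*f(U(-3, 6) - 3) = (680948/310131)*6 = 1361896/103377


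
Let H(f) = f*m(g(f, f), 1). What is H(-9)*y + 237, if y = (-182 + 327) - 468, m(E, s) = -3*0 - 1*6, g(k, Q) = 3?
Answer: -17205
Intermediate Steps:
m(E, s) = -6 (m(E, s) = 0 - 6 = -6)
y = -323 (y = 145 - 468 = -323)
H(f) = -6*f (H(f) = f*(-6) = -6*f)
H(-9)*y + 237 = -6*(-9)*(-323) + 237 = 54*(-323) + 237 = -17442 + 237 = -17205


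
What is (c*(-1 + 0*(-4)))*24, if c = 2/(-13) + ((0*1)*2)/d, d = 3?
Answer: 48/13 ≈ 3.6923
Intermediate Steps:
c = -2/13 (c = 2/(-13) + ((0*1)*2)/3 = 2*(-1/13) + (0*2)*(1/3) = -2/13 + 0*(1/3) = -2/13 + 0 = -2/13 ≈ -0.15385)
(c*(-1 + 0*(-4)))*24 = -2*(-1 + 0*(-4))/13*24 = -2*(-1 + 0)/13*24 = -2/13*(-1)*24 = (2/13)*24 = 48/13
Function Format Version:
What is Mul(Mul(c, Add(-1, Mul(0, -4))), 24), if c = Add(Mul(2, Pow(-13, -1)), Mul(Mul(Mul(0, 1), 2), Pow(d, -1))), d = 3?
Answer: Rational(48, 13) ≈ 3.6923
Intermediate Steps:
c = Rational(-2, 13) (c = Add(Mul(2, Pow(-13, -1)), Mul(Mul(Mul(0, 1), 2), Pow(3, -1))) = Add(Mul(2, Rational(-1, 13)), Mul(Mul(0, 2), Rational(1, 3))) = Add(Rational(-2, 13), Mul(0, Rational(1, 3))) = Add(Rational(-2, 13), 0) = Rational(-2, 13) ≈ -0.15385)
Mul(Mul(c, Add(-1, Mul(0, -4))), 24) = Mul(Mul(Rational(-2, 13), Add(-1, Mul(0, -4))), 24) = Mul(Mul(Rational(-2, 13), Add(-1, 0)), 24) = Mul(Mul(Rational(-2, 13), -1), 24) = Mul(Rational(2, 13), 24) = Rational(48, 13)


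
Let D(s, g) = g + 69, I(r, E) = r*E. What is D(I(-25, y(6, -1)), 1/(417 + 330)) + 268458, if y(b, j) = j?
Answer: 200589670/747 ≈ 2.6853e+5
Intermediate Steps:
I(r, E) = E*r
D(s, g) = 69 + g
D(I(-25, y(6, -1)), 1/(417 + 330)) + 268458 = (69 + 1/(417 + 330)) + 268458 = (69 + 1/747) + 268458 = 51544/747 + 268458 = 200589670/747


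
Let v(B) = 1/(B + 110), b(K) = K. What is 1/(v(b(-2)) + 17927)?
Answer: 108/1936117 ≈ 5.5782e-5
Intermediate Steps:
v(B) = 1/(110 + B)
1/(v(b(-2)) + 17927) = 1/(1/(110 - 2) + 17927) = 1/(1/108 + 17927) = 1/(1936117/108) = 108/1936117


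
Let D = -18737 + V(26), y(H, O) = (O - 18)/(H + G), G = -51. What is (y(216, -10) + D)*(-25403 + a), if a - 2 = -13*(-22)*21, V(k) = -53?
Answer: 4008788754/11 ≈ 3.6444e+8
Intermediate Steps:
a = 6008 (a = 2 - 13*(-22)*21 = 2 + 286*21 = 2 + 6006 = 6008)
y(H, O) = (-18 + O)/(-51 + H) (y(H, O) = (O - 18)/(H - 51) = (-18 + O)/(-51 + H))
D = -18790 (D = -18737 - 53 = -18790)
(y(216, -10) + D)*(-25403 + a) = ((-18 - 10)/(-51 + 216) - 18790)*(-25403 + 6008) = (-28/165 - 18790)*(-19395) = -3100378/165*(-19395) = 4008788754/11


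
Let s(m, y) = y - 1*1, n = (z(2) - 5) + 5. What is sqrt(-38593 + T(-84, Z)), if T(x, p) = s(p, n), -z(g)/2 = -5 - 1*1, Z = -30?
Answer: I*sqrt(38582) ≈ 196.42*I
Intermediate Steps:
z(g) = 12 (z(g) = -2*(-5 - 1*1) = -2*(-5 - 1) = -2*(-6) = 12)
n = 12 (n = (12 - 5) + 5 = 7 + 5 = 12)
s(m, y) = -1 + y (s(m, y) = y - 1 = -1 + y)
T(x, p) = 11 (T(x, p) = -1 + 12 = 11)
sqrt(-38593 + T(-84, Z)) = sqrt(-38593 + 11) = sqrt(-38582) = I*sqrt(38582)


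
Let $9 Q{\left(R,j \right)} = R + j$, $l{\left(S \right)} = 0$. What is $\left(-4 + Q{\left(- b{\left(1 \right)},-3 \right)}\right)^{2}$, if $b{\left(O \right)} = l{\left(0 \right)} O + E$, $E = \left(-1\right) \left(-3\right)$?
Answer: $\frac{196}{9} \approx 21.778$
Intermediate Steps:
$E = 3$
$b{\left(O \right)} = 3$ ($b{\left(O \right)} = 0 O + 3 = 0 + 3 = 3$)
$Q{\left(R,j \right)} = \frac{R}{9} + \frac{j}{9}$ ($Q{\left(R,j \right)} = \frac{R + j}{9} = \frac{R}{9} + \frac{j}{9}$)
$\left(-4 + Q{\left(- b{\left(1 \right)},-3 \right)}\right)^{2} = \left(-4 + \left(\frac{\left(-1\right) 3}{9} + \frac{1}{9} \left(-3\right)\right)\right)^{2} = \left(-4 + \left(\frac{1}{9} \left(-3\right) - \frac{1}{3}\right)\right)^{2} = \left(-4 - \frac{2}{3}\right)^{2} = \left(- \frac{14}{3}\right)^{2} = \frac{196}{9}$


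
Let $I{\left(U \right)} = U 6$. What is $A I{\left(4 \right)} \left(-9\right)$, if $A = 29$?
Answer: $-6264$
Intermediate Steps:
$I{\left(U \right)} = 6 U$
$A I{\left(4 \right)} \left(-9\right) = 29 \cdot 6 \cdot 4 \left(-9\right) = 29 \cdot 24 \left(-9\right) = 696 \left(-9\right) = -6264$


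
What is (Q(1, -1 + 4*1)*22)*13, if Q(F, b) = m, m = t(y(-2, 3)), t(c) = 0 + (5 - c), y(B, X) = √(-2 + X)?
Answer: 1144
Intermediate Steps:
t(c) = 5 - c
m = 4 (m = 5 - √(-2 + 3) = 5 - √1 = 5 - 1*1 = 5 - 1 = 4)
Q(F, b) = 4
(Q(1, -1 + 4*1)*22)*13 = (4*22)*13 = 88*13 = 1144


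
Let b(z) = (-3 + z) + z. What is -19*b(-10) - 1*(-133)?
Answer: 570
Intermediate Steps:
b(z) = -3 + 2*z
-19*b(-10) - 1*(-133) = -19*(-3 + 2*(-10)) - 1*(-133) = -19*(-3 - 20) + 133 = -19*(-23) + 133 = 437 + 133 = 570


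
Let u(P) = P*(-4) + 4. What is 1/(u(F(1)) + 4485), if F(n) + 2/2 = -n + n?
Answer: 1/4493 ≈ 0.00022257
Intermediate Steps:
F(n) = -1 (F(n) = -1 + (-n + n) = -1 + 0 = -1)
u(P) = 4 - 4*P (u(P) = -4*P + 4 = 4 - 4*P)
1/(u(F(1)) + 4485) = 1/((4 - 4*(-1)) + 4485) = 1/((4 + 4) + 4485) = 1/(8 + 4485) = 1/4493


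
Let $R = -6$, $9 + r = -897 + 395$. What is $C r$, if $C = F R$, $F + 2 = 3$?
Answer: $3066$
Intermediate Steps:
$r = -511$ ($r = -9 + \left(-897 + 395\right) = -9 - 502 = -511$)
$F = 1$ ($F = -2 + 3 = 1$)
$C = -6$ ($C = 1 \left(-6\right) = -6$)
$C r = \left(-6\right) \left(-511\right) = 3066$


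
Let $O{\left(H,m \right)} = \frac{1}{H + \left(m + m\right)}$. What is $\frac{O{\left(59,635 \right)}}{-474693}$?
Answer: $- \frac{1}{630866997} \approx -1.5851 \cdot 10^{-9}$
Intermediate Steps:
$O{\left(H,m \right)} = \frac{1}{H + 2 m}$
$\frac{O{\left(59,635 \right)}}{-474693} = \frac{1}{\left(59 + 2 \cdot 635\right) \left(-474693\right)} = \frac{1}{59 + 1270} \left(- \frac{1}{474693}\right) = \frac{1}{1329} \left(- \frac{1}{474693}\right) = - \frac{1}{630866997}$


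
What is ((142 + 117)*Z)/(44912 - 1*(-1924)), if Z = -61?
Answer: -15799/46836 ≈ -0.33733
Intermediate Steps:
((142 + 117)*Z)/(44912 - 1*(-1924)) = ((142 + 117)*(-61))/(44912 - 1*(-1924)) = (259*(-61))/(44912 + 1924) = -15799/46836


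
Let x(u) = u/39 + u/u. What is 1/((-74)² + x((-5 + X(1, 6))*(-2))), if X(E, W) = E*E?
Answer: 39/213611 ≈ 0.00018257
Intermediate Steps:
X(E, W) = E²
x(u) = 1 + u/39 (x(u) = u*(1/39) + 1 = u/39 + 1 = 1 + u/39)
1/((-74)² + x((-5 + X(1, 6))*(-2))) = 1/((-74)² + (1 + ((-5 + 1²)*(-2))/39)) = 1/(5476 + (1 + ((-5 + 1)*(-2))/39)) = 1/(5476 + (1 + (-4*(-2))/39)) = 1/(5476 + (1 + (1/39)*8)) = 1/(5476 + (1 + 8/39)) = 1/(5476 + 47/39) = 1/(213611/39) = 39/213611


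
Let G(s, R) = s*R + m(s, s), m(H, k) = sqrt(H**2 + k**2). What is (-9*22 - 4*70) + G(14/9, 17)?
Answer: -4064/9 + 14*sqrt(2)/9 ≈ -449.36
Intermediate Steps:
G(s, R) = R*s + sqrt(2)*sqrt(s**2) (G(s, R) = s*R + sqrt(s**2 + s**2) = R*s + sqrt(2*s**2) = R*s + sqrt(2)*sqrt(s**2))
(-9*22 - 4*70) + G(14/9, 17) = (-9*22 - 4*70) + (17*(14/9) + sqrt(2)*sqrt((14/9)**2)) = (-198 - 280) + (17*(14*(1/9)) + sqrt(2)*sqrt((14*(1/9))**2)) = -478 + (17*(14/9) + sqrt(2)*sqrt((14/9)**2)) = -478 + (238/9 + sqrt(2)*sqrt(196/81)) = -478 + (238/9 + sqrt(2)*(14/9)) = -478 + (238/9 + 14*sqrt(2)/9) = -4064/9 + 14*sqrt(2)/9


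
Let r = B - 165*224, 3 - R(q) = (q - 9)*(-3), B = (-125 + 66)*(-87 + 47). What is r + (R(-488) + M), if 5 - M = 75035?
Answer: -111118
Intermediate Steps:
M = -75030 (M = 5 - 1*75035 = 5 - 75035 = -75030)
B = 2360 (B = -59*(-40) = 2360)
R(q) = -24 + 3*q (R(q) = 3 - (q - 9)*(-3) = 3 - (-9 + q)*(-3) = 3 - (27 - 3*q) = 3 + (-27 + 3*q) = -24 + 3*q)
r = -34600 (r = 2360 - 165*224 = 2360 - 36960 = -34600)
r + (R(-488) + M) = -34600 + ((-24 + 3*(-488)) - 75030) = -34600 + ((-24 - 1464) - 75030) = -34600 + (-1488 - 75030) = -34600 - 76518 = -111118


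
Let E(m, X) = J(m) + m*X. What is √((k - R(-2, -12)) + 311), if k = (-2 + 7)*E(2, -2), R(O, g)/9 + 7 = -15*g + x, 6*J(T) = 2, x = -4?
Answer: I*√11055/3 ≈ 35.048*I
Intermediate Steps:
J(T) = ⅓ (J(T) = (⅙)*2 = ⅓)
E(m, X) = ⅓ + X*m (E(m, X) = ⅓ + m*X = ⅓ + X*m)
R(O, g) = -99 - 135*g (R(O, g) = -63 + 9*(-15*g - 4) = -63 + 9*(-4 - 15*g) = -63 + (-36 - 135*g) = -99 - 135*g)
k = -55/3 (k = (-2 + 7)*(⅓ - 2*2) = 5*(⅓ - 4) = 5*(-11/3) = -55/3 ≈ -18.333)
√((k - R(-2, -12)) + 311) = √((-55/3 - (-99 - 135*(-12))) + 311) = √((-55/3 - (-99 + 1620)) + 311) = √((-55/3 - 1*1521) + 311) = √((-55/3 - 1521) + 311) = √(-4618/3 + 311) = √(-3685/3) = I*√11055/3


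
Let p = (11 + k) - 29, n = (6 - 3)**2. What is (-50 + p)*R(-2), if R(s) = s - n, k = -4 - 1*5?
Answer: 847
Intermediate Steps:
n = 9 (n = 3**2 = 9)
k = -9 (k = -4 - 5 = -9)
R(s) = -9 + s (R(s) = s - 1*9 = s - 9 = -9 + s)
p = -27 (p = (11 - 9) - 29 = 2 - 29 = -27)
(-50 + p)*R(-2) = (-50 - 27)*(-9 - 2) = -77*(-11) = 847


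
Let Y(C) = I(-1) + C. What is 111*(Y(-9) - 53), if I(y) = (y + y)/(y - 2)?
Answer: -6808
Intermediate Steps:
I(y) = 2*y/(-2 + y) (I(y) = (2*y)/(-2 + y) = 2*y/(-2 + y))
Y(C) = ⅔ + C (Y(C) = 2*(-1)/(-2 - 1) + C = 2*(-1)/(-3) + C = 2*(-1)*(-⅓) + C = ⅔ + C)
111*(Y(-9) - 53) = 111*((⅔ - 9) - 53) = 111*(-25/3 - 53) = 111*(-184/3) = -6808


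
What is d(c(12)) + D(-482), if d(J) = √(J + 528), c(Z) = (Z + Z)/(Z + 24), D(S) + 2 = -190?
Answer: -192 + √4758/3 ≈ -169.01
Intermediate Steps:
D(S) = -192 (D(S) = -2 - 190 = -192)
c(Z) = 2*Z/(24 + Z) (c(Z) = (2*Z)/(24 + Z) = 2*Z/(24 + Z))
d(J) = √(528 + J)
d(c(12)) + D(-482) = √(528 + 2*12/(24 + 12)) - 192 = √(528 + 2*12/36) - 192 = √(528 + 2*12*(1/36)) - 192 = √(528 + ⅔) - 192 = √(1586/3) - 192 = √4758/3 - 192 = -192 + √4758/3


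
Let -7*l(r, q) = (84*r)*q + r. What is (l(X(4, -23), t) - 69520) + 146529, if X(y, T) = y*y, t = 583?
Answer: -244505/7 ≈ -34929.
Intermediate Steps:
X(y, T) = y²
l(r, q) = -r/7 - 12*q*r (l(r, q) = -((84*r)*q + r)/7 = -(84*q*r + r)/7 = -(r + 84*q*r)/7 = -r/7 - 12*q*r)
(l(X(4, -23), t) - 69520) + 146529 = (-⅐*4²*(1 + 84*583) - 69520) + 146529 = (-⅐*16*(1 + 48972) - 69520) + 146529 = (-⅐*16*48973 - 69520) + 146529 = (-783568/7 - 69520) + 146529 = -1270208/7 + 146529 = -244505/7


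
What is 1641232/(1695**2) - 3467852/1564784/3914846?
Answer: 2513498519953912237/4399957618081763400 ≈ 0.57125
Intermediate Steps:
1641232/(1695**2) - 3467852/1564784/3914846 = 1641232/2873025 - 3467852*1/1564784*(1/3914846) = 1641232*(1/2873025) - 866963/391196*1/3914846 = 1641232/2873025 - 866963/1531472095816 = 2513498519953912237/4399957618081763400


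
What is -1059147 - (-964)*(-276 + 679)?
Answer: -670655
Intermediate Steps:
-1059147 - (-964)*(-276 + 679) = -1059147 - (-964)*403 = -1059147 - 1*(-388492) = -1059147 + 388492 = -670655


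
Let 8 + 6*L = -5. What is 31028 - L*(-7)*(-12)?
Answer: 31210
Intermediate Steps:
L = -13/6 (L = -4/3 + (⅙)*(-5) = -4/3 - ⅚ = -13/6 ≈ -2.1667)
31028 - L*(-7)*(-12) = 31028 - (-13/6*(-7))*(-12) = 31028 - 91*(-12)/6 = 31028 - 1*(-182) = 31028 + 182 = 31210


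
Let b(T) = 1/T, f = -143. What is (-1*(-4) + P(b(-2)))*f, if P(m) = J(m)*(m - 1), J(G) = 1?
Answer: -715/2 ≈ -357.50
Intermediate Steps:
b(T) = 1/T
P(m) = -1 + m (P(m) = 1*(m - 1) = 1*(-1 + m) = -1 + m)
(-1*(-4) + P(b(-2)))*f = (-1*(-4) + (-1 + 1/(-2)))*(-143) = (4 + (-1 - 1/2))*(-143) = (4 - 3/2)*(-143) = (5/2)*(-143) = -715/2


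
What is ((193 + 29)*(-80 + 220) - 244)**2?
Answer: 950858896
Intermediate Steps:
((193 + 29)*(-80 + 220) - 244)**2 = (222*140 - 244)**2 = (31080 - 244)**2 = 30836**2 = 950858896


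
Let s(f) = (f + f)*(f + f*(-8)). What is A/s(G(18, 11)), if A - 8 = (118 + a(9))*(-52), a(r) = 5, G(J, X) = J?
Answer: 1597/1134 ≈ 1.4083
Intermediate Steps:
A = -6388 (A = 8 + (118 + 5)*(-52) = 8 + 123*(-52) = 8 - 6396 = -6388)
s(f) = -14*f² (s(f) = (2*f)*(f - 8*f) = (2*f)*(-7*f) = -14*f²)
A/s(G(18, 11)) = -6388/((-14*18²)) = -6388/((-14*324)) = -6388/(-4536) = -6388*(-1/4536) = 1597/1134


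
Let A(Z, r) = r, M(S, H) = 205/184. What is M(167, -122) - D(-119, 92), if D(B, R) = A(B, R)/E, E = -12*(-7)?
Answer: 73/3864 ≈ 0.018892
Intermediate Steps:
M(S, H) = 205/184 (M(S, H) = 205*(1/184) = 205/184)
E = 84
D(B, R) = R/84
M(167, -122) - D(-119, 92) = 205/184 - 92/84 = 205/184 - 1*23/21 = 205/184 - 23/21 = 73/3864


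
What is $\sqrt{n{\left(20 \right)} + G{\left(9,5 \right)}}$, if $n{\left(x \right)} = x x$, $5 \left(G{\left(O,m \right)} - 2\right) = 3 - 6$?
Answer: $\frac{3 \sqrt{1115}}{5} \approx 20.035$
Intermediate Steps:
$G{\left(O,m \right)} = \frac{7}{5}$ ($G{\left(O,m \right)} = 2 + \frac{3 - 6}{5} = 2 + \frac{1}{5} \left(-3\right) = 2 - \frac{3}{5} = \frac{7}{5}$)
$n{\left(x \right)} = x^{2}$
$\sqrt{n{\left(20 \right)} + G{\left(9,5 \right)}} = \sqrt{20^{2} + \frac{7}{5}} = \sqrt{400 + \frac{7}{5}} = \sqrt{\frac{2007}{5}} = \frac{3 \sqrt{1115}}{5}$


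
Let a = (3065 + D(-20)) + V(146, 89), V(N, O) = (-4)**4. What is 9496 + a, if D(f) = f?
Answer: 12797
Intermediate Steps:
V(N, O) = 256
a = 3301 (a = (3065 - 20) + 256 = 3045 + 256 = 3301)
9496 + a = 9496 + 3301 = 12797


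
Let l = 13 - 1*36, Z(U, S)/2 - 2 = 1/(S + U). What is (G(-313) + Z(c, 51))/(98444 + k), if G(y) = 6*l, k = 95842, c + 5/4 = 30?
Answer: -7123/10329539 ≈ -0.00068958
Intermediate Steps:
c = 115/4 (c = -5/4 + 30 = 115/4 ≈ 28.750)
Z(U, S) = 4 + 2/(S + U)
l = -23 (l = 13 - 36 = -23)
G(y) = -138 (G(y) = 6*(-23) = -138)
(G(-313) + Z(c, 51))/(98444 + k) = (-138 + 2*(1 + 2*51 + 2*(115/4))/(51 + 115/4))/(98444 + 95842) = (-138 + 2*(1 + 102 + 115/2)/(319/4))/194286 = (-138 + 2*(4/319)*(321/2))*(1/194286) = (-138 + 1284/319)*(1/194286) = -42738/319*1/194286 = -7123/10329539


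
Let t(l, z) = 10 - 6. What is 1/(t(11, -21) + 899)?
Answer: 1/903 ≈ 0.0011074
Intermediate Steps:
t(l, z) = 4
1/(t(11, -21) + 899) = 1/(4 + 899) = 1/903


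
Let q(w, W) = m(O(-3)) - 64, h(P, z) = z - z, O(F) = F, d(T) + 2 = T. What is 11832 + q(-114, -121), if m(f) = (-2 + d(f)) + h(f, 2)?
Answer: 11761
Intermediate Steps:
d(T) = -2 + T
h(P, z) = 0
m(f) = -4 + f (m(f) = (-2 + (-2 + f)) + 0 = (-4 + f) + 0 = -4 + f)
q(w, W) = -71 (q(w, W) = (-4 - 3) - 64 = -7 - 64 = -71)
11832 + q(-114, -121) = 11832 - 71 = 11761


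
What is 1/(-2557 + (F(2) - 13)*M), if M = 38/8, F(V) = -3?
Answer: -1/2633 ≈ -0.00037979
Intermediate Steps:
M = 19/4 (M = 38*(⅛) = 19/4 ≈ 4.7500)
1/(-2557 + (F(2) - 13)*M) = 1/(-2557 + (-3 - 13)*(19/4)) = 1/(-2557 - 16*19/4) = 1/(-2557 - 76) = 1/(-2633) = -1/2633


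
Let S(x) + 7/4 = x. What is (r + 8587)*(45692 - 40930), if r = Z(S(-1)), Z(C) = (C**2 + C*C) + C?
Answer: 163800895/4 ≈ 4.0950e+7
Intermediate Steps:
S(x) = -7/4 + x
Z(C) = C + 2*C**2 (Z(C) = (C**2 + C**2) + C = 2*C**2 + C = C + 2*C**2)
r = 99/8 (r = (-7/4 - 1)*(1 + 2*(-7/4 - 1)) = -11*(1 + 2*(-11/4))/4 = -11*(1 - 11/2)/4 = -11/4*(-9/2) = 99/8 ≈ 12.375)
(r + 8587)*(45692 - 40930) = (99/8 + 8587)*(45692 - 40930) = (68795/8)*4762 = 163800895/4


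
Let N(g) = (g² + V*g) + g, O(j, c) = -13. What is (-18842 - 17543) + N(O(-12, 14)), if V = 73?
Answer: -37178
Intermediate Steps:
N(g) = g² + 74*g (N(g) = (g² + 73*g) + g = g² + 74*g)
(-18842 - 17543) + N(O(-12, 14)) = (-18842 - 17543) - 13*(74 - 13) = -36385 - 13*61 = -36385 - 793 = -37178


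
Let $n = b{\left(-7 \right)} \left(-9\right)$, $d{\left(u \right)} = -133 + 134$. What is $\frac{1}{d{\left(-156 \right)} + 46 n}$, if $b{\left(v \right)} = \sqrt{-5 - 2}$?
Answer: $\frac{i}{i + 414 \sqrt{7}} \approx 8.3349 \cdot 10^{-7} + 0.00091296 i$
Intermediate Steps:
$d{\left(u \right)} = 1$
$b{\left(v \right)} = i \sqrt{7}$ ($b{\left(v \right)} = \sqrt{-7} = i \sqrt{7}$)
$n = - 9 i \sqrt{7}$ ($n = i \sqrt{7} \left(-9\right) = - 9 i \sqrt{7} \approx - 23.812 i$)
$\frac{1}{d{\left(-156 \right)} + 46 n} = \frac{1}{1 + 46 \left(- 9 i \sqrt{7}\right)} = \frac{1}{1 - 414 i \sqrt{7}}$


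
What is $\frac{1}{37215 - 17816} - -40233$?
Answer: $\frac{780479968}{19399} \approx 40233.0$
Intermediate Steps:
$\frac{1}{37215 - 17816} - -40233 = \frac{1}{37215 + \left(-18368 + 552\right)} + 40233 = \frac{1}{37215 - 17816} + 40233 = \frac{1}{19399} + 40233 = \frac{780479968}{19399}$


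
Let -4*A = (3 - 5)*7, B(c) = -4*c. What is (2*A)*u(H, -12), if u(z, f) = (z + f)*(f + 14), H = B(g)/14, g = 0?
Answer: -168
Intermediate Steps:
A = 7/2 (A = -(3 - 5)*7/4 = -(-1)*7/2 = -¼*(-14) = 7/2 ≈ 3.5000)
H = 0 (H = -4*0/14 = 0*(1/14) = 0)
u(z, f) = (14 + f)*(f + z) (u(z, f) = (f + z)*(14 + f) = (14 + f)*(f + z))
(2*A)*u(H, -12) = (2*(7/2))*((-12)² + 14*(-12) + 14*0 - 12*0) = 7*(144 - 168 + 0 + 0) = 7*(-24) = -168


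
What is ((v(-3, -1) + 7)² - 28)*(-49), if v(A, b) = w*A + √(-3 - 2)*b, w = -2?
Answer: -6664 + 1274*I*√5 ≈ -6664.0 + 2848.8*I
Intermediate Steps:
v(A, b) = -2*A + I*b*√5 (v(A, b) = -2*A + √(-3 - 2)*b = -2*A + √(-5)*b = -2*A + (I*√5)*b = -2*A + I*b*√5)
((v(-3, -1) + 7)² - 28)*(-49) = (((-2*(-3) + I*(-1)*√5) + 7)² - 28)*(-49) = (((6 - I*√5) + 7)² - 28)*(-49) = ((13 - I*√5)² - 28)*(-49) = (-28 + (13 - I*√5)²)*(-49) = 1372 - 49*(13 - I*√5)²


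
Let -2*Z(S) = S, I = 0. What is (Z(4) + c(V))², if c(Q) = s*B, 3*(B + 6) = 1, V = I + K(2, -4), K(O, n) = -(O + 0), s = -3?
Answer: 225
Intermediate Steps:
Z(S) = -S/2
K(O, n) = -O
V = -2 (V = 0 - 1*2 = 0 - 2 = -2)
B = -17/3 (B = -6 + (⅓)*1 = -6 + ⅓ = -17/3 ≈ -5.6667)
c(Q) = 17 (c(Q) = -3*(-17/3) = 17)
(Z(4) + c(V))² = (-½*4 + 17)² = (-2 + 17)² = 15² = 225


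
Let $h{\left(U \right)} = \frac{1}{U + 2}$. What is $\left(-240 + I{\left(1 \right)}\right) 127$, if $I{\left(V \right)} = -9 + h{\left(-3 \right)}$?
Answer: $-31750$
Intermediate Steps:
$h{\left(U \right)} = \frac{1}{2 + U}$
$I{\left(V \right)} = -10$ ($I{\left(V \right)} = -9 + \frac{1}{2 - 3} = -9 + \frac{1}{-1} = -9 - 1 = -10$)
$\left(-240 + I{\left(1 \right)}\right) 127 = \left(-240 - 10\right) 127 = \left(-250\right) 127 = -31750$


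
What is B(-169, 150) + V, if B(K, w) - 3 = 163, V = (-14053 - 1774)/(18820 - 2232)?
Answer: 2737781/16588 ≈ 165.05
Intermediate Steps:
V = -15827/16588 ≈ -0.95412
B(K, w) = 166 (B(K, w) = 3 + 163 = 166)
B(-169, 150) + V = 166 - 15827/16588 = 2737781/16588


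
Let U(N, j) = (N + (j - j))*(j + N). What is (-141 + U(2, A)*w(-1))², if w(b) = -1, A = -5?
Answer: 18225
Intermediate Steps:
U(N, j) = N*(N + j) (U(N, j) = (N + 0)*(N + j) = N*(N + j))
(-141 + U(2, A)*w(-1))² = (-141 + (2*(2 - 5))*(-1))² = (-141 + (2*(-3))*(-1))² = (-141 - 6*(-1))² = (-141 + 6)² = (-135)² = 18225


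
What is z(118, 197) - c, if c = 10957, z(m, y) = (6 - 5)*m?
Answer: -10839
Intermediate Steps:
z(m, y) = m (z(m, y) = 1*m = m)
z(118, 197) - c = 118 - 1*10957 = 118 - 10957 = -10839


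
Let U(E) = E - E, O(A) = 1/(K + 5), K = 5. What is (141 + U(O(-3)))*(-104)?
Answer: -14664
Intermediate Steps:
O(A) = ⅒ (O(A) = 1/(5 + 5) = 1/10 = ⅒)
U(E) = 0
(141 + U(O(-3)))*(-104) = (141 + 0)*(-104) = 141*(-104) = -14664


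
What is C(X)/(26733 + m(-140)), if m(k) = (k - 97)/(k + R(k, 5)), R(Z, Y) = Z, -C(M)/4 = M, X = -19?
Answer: 21280/7485477 ≈ 0.0028428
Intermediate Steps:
C(M) = -4*M
m(k) = (-97 + k)/(2*k) (m(k) = (k - 97)/(k + k) = (-97 + k)/((2*k)) = (-97 + k)*(1/(2*k)) = (-97 + k)/(2*k))
C(X)/(26733 + m(-140)) = (-4*(-19))/(26733 + (½)*(-97 - 140)/(-140)) = 76/(26733 + (½)*(-1/140)*(-237)) = 76/(26733 + 237/280) = 76/(7485477/280) = 76*(280/7485477) = 21280/7485477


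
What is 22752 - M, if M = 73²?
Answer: 17423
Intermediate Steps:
M = 5329
22752 - M = 22752 - 1*5329 = 22752 - 5329 = 17423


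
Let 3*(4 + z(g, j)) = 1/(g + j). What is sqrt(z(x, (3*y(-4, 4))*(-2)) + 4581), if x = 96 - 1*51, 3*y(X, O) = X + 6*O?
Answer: 4*sqrt(64365)/15 ≈ 67.654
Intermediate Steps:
y(X, O) = 2*O + X/3 (y(X, O) = (X + 6*O)/3 = 2*O + X/3)
x = 45 (x = 96 - 51 = 45)
z(g, j) = -4 + 1/(3*(g + j))
sqrt(z(x, (3*y(-4, 4))*(-2)) + 4581) = sqrt((1/3 - 4*45 - 4*3*(2*4 + (1/3)*(-4))*(-2))/(45 + (3*(2*4 + (1/3)*(-4)))*(-2)) + 4581) = sqrt((1/3 - 180 - 4*3*(8 - 4/3)*(-2))/(45 + (3*(8 - 4/3))*(-2)) + 4581) = sqrt((1/3 - 180 - 4*3*(20/3)*(-2))/(45 + (3*(20/3))*(-2)) + 4581) = sqrt((1/3 - 180 - 80*(-2))/(45 + 20*(-2)) + 4581) = sqrt((1/3 - 180 - 4*(-40))/(45 - 40) + 4581) = sqrt((1/3 - 180 + 160)/5 + 4581) = sqrt((1/5)*(-59/3) + 4581) = sqrt(-59/15 + 4581) = sqrt(68656/15) = 4*sqrt(64365)/15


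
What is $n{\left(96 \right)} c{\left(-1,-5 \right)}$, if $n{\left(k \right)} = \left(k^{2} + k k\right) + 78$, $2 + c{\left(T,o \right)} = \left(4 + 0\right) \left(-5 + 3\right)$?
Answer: $-185100$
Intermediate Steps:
$c{\left(T,o \right)} = -10$ ($c{\left(T,o \right)} = -2 + \left(4 + 0\right) \left(-5 + 3\right) = -2 + 4 \left(-2\right) = -2 - 8 = -10$)
$n{\left(k \right)} = 78 + 2 k^{2}$ ($n{\left(k \right)} = \left(k^{2} + k^{2}\right) + 78 = 2 k^{2} + 78 = 78 + 2 k^{2}$)
$n{\left(96 \right)} c{\left(-1,-5 \right)} = \left(78 + 2 \cdot 96^{2}\right) \left(-10\right) = \left(78 + 2 \cdot 9216\right) \left(-10\right) = \left(78 + 18432\right) \left(-10\right) = 18510 \left(-10\right) = -185100$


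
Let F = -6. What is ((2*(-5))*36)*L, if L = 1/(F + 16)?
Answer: -36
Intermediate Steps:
L = 1/10 (L = 1/(-6 + 16) = 1/10 ≈ 0.10000)
((2*(-5))*36)*L = ((2*(-5))*36)*(1/10) = -10*36*(1/10) = -360*1/10 = -36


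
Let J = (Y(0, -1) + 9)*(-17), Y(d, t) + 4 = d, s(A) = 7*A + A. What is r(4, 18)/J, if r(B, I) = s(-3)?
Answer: 24/85 ≈ 0.28235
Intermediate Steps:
s(A) = 8*A
r(B, I) = -24 (r(B, I) = 8*(-3) = -24)
Y(d, t) = -4 + d
J = -85 (J = ((-4 + 0) + 9)*(-17) = (-4 + 9)*(-17) = 5*(-17) = -85)
r(4, 18)/J = -24/(-85) = -24*(-1/85) = 24/85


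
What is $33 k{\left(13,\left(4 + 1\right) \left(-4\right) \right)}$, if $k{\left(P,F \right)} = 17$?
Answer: $561$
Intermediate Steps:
$33 k{\left(13,\left(4 + 1\right) \left(-4\right) \right)} = 33 \cdot 17 = 561$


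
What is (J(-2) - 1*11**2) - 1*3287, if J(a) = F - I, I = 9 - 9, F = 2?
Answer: -3406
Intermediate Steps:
I = 0
J(a) = 2 (J(a) = 2 - 1*0 = 2 + 0 = 2)
(J(-2) - 1*11**2) - 1*3287 = (2 - 1*11**2) - 1*3287 = (2 - 1*121) - 3287 = (2 - 121) - 3287 = -119 - 3287 = -3406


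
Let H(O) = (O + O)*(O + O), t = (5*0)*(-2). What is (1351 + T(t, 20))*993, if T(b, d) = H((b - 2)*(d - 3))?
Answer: 5933175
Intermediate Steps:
t = 0 (t = 0*(-2) = 0)
H(O) = 4*O² (H(O) = (2*O)*(2*O) = 4*O²)
T(b, d) = 4*(-3 + d)²*(-2 + b)² (T(b, d) = 4*((b - 2)*(d - 3))² = 4*((-2 + b)*(-3 + d))² = 4*((-3 + d)*(-2 + b))² = 4*((-3 + d)²*(-2 + b)²) = 4*(-3 + d)²*(-2 + b)²)
(1351 + T(t, 20))*993 = (1351 + 4*(6 - 3*0 - 2*20 + 0*20)²)*993 = (1351 + 4*(6 + 0 - 40 + 0)²)*993 = (1351 + 4*(-34)²)*993 = (1351 + 4*1156)*993 = (1351 + 4624)*993 = 5975*993 = 5933175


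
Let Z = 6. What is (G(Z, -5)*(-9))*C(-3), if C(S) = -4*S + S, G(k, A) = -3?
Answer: 243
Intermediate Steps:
C(S) = -3*S
(G(Z, -5)*(-9))*C(-3) = (-3*(-9))*(-3*(-3)) = 27*9 = 243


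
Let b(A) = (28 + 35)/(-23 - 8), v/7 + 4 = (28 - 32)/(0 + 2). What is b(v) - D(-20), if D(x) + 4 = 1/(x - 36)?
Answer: 3447/1736 ≈ 1.9856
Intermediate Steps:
D(x) = -4 + 1/(-36 + x) (D(x) = -4 + 1/(x - 36) = -4 + 1/(-36 + x))
v = -42 (v = -28 + 7*((28 - 32)/(0 + 2)) = -28 + 7*(-4/2) = -28 + 7*(-4*½) = -28 + 7*(-2) = -28 - 14 = -42)
b(A) = -63/31 (b(A) = 63/(-31) = 63*(-1/31) = -63/31)
b(v) - D(-20) = -63/31 - (145 - 4*(-20))/(-36 - 20) = -63/31 - (145 + 80)/(-56) = -63/31 - (-1)*225/56 = -63/31 - 1*(-225/56) = -63/31 + 225/56 = 3447/1736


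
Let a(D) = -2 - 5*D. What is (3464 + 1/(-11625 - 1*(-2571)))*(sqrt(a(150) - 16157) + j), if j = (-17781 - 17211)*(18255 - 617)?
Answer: -1075384960590960/503 + 31363055*I*sqrt(16909)/9054 ≈ -2.1379e+12 + 4.5044e+5*I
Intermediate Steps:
j = -617188896 (j = -34992*17638 = -617188896)
(3464 + 1/(-11625 - 1*(-2571)))*(sqrt(a(150) - 16157) + j) = (3464 + 1/(-11625 - 1*(-2571)))*(sqrt((-2 - 5*150) - 16157) - 617188896) = (3464 + 1/(-11625 + 2571))*(sqrt((-2 - 750) - 16157) - 617188896) = (3464 + 1/(-9054))*(sqrt(-752 - 16157) - 617188896) = (3464 - 1/9054)*(sqrt(-16909) - 617188896) = 31363055*(I*sqrt(16909) - 617188896)/9054 = 31363055*(-617188896 + I*sqrt(16909))/9054 = -1075384960590960/503 + 31363055*I*sqrt(16909)/9054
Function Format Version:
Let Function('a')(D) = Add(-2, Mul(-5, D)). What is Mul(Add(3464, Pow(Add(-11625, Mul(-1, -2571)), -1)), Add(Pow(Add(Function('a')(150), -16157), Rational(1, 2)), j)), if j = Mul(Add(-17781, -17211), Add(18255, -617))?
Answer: Add(Rational(-1075384960590960, 503), Mul(Rational(31363055, 9054), I, Pow(16909, Rational(1, 2)))) ≈ Add(-2.1379e+12, Mul(4.5044e+5, I))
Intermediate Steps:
j = -617188896 (j = Mul(-34992, 17638) = -617188896)
Mul(Add(3464, Pow(Add(-11625, Mul(-1, -2571)), -1)), Add(Pow(Add(Function('a')(150), -16157), Rational(1, 2)), j)) = Mul(Add(3464, Pow(Add(-11625, Mul(-1, -2571)), -1)), Add(Pow(Add(Add(-2, Mul(-5, 150)), -16157), Rational(1, 2)), -617188896)) = Mul(Add(3464, Pow(Add(-11625, 2571), -1)), Add(Pow(Add(Add(-2, -750), -16157), Rational(1, 2)), -617188896)) = Mul(Add(3464, Pow(-9054, -1)), Add(Pow(Add(-752, -16157), Rational(1, 2)), -617188896)) = Mul(Add(3464, Rational(-1, 9054)), Add(Pow(-16909, Rational(1, 2)), -617188896)) = Mul(Rational(31363055, 9054), Add(Mul(I, Pow(16909, Rational(1, 2))), -617188896)) = Mul(Rational(31363055, 9054), Add(-617188896, Mul(I, Pow(16909, Rational(1, 2))))) = Add(Rational(-1075384960590960, 503), Mul(Rational(31363055, 9054), I, Pow(16909, Rational(1, 2))))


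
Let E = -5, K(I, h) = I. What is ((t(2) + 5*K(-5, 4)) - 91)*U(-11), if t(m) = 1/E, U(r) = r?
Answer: 6391/5 ≈ 1278.2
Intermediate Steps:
t(m) = -⅕ (t(m) = 1/(-5) = -⅕)
((t(2) + 5*K(-5, 4)) - 91)*U(-11) = ((-⅕ + 5*(-5)) - 91)*(-11) = ((-⅕ - 25) - 91)*(-11) = (-126/5 - 91)*(-11) = -581/5*(-11) = 6391/5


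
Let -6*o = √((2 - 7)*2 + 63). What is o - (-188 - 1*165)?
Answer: 353 - √53/6 ≈ 351.79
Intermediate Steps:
o = -√53/6 (o = -√((2 - 7)*2 + 63)/6 = -√(-5*2 + 63)/6 = -√(-10 + 63)/6 = -√53/6 ≈ -1.2134)
o - (-188 - 1*165) = -√53/6 - (-188 - 1*165) = -√53/6 - (-188 - 165) = -√53/6 - 1*(-353) = -√53/6 + 353 = 353 - √53/6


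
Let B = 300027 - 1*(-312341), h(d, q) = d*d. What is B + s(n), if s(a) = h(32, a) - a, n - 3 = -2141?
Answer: 615530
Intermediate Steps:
n = -2138 (n = 3 - 2141 = -2138)
h(d, q) = d**2
s(a) = 1024 - a (s(a) = 32**2 - a = 1024 - a)
B = 612368 (B = 300027 + 312341 = 612368)
B + s(n) = 612368 + (1024 - 1*(-2138)) = 612368 + (1024 + 2138) = 612368 + 3162 = 615530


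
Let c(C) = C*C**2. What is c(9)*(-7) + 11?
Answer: -5092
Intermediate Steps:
c(C) = C**3
c(9)*(-7) + 11 = 9**3*(-7) + 11 = 729*(-7) + 11 = -5103 + 11 = -5092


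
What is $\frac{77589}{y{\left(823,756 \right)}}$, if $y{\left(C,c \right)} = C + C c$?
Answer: $\frac{77589}{623011} \approx 0.12454$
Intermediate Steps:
$\frac{77589}{y{\left(823,756 \right)}} = \frac{77589}{823 \left(1 + 756\right)} = \frac{77589}{823 \cdot 757} = \frac{77589}{623011}$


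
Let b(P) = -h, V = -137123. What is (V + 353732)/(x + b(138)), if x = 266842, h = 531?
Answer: 216609/266311 ≈ 0.81337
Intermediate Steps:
b(P) = -531 (b(P) = -1*531 = -531)
(V + 353732)/(x + b(138)) = (-137123 + 353732)/(266842 - 531) = 216609/266311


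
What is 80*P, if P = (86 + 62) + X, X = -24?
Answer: 9920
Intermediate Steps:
P = 124 (P = (86 + 62) - 24 = 148 - 24 = 124)
80*P = 80*124 = 9920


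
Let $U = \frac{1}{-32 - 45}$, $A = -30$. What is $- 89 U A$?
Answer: $- \frac{2670}{77} \approx -34.675$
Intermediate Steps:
$U = - \frac{1}{77}$ ($U = \frac{1}{-77} = - \frac{1}{77} \approx -0.012987$)
$- 89 U A = \left(-89\right) \left(- \frac{1}{77}\right) \left(-30\right) = \frac{89}{77} \left(-30\right) = - \frac{2670}{77}$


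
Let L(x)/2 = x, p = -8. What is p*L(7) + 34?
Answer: -78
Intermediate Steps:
L(x) = 2*x
p*L(7) + 34 = -16*7 + 34 = -8*14 + 34 = -112 + 34 = -78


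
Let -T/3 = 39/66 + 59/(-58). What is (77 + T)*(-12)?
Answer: -299652/319 ≈ -939.35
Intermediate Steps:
T = 408/319 (T = -3*(39/66 + 59/(-58)) = -3*(39*(1/66) + 59*(-1/58)) = -3*(13/22 - 59/58) = -3*(-136/319) = 408/319 ≈ 1.2790)
(77 + T)*(-12) = (77 + 408/319)*(-12) = (24971/319)*(-12) = -299652/319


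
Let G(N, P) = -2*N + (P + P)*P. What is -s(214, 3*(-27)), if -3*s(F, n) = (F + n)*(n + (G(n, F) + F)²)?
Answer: 374976340473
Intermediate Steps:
G(N, P) = -2*N + 2*P² (G(N, P) = -2*N + (2*P)*P = -2*N + 2*P²)
s(F, n) = -(F + n)*(n + (F - 2*n + 2*F²)²)/3 (s(F, n) = -(F + n)*(n + ((-2*n + 2*F²) + F)²)/3 = -(F + n)*(n + (F - 2*n + 2*F²)²)/3)
-s(214, 3*(-27)) = -(-(3*(-27))²/3 - ⅓*214*3*(-27) - ⅓*214*(214 - 6*(-27) + 2*214²)² - 3*(-27)*(214 - 6*(-27) + 2*214²)²/3) = -(-⅓*(-81)² - ⅓*214*(-81) - ⅓*214*(214 - 2*(-81) + 2*45796)² - ⅓*(-81)*(214 - 2*(-81) + 2*45796)²) = -(-⅓*6561 + 5778 - ⅓*214*(214 + 162 + 91592)² - ⅓*(-81)*(214 + 162 + 91592)²) = -(-2187 + 5778 - ⅓*214*91968² - ⅓*(-81)*91968²) = -(-2187 + 5778 - ⅓*214*8458113024 - ⅓*(-81)*8458113024) = -(-2187 + 5778 - 603345395712 + 228369051648) = -1*(-374976340473) = 374976340473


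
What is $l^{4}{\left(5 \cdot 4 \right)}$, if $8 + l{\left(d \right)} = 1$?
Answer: $2401$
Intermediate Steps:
$l{\left(d \right)} = -7$ ($l{\left(d \right)} = -8 + 1 = -7$)
$l^{4}{\left(5 \cdot 4 \right)} = \left(-7\right)^{4} = 2401$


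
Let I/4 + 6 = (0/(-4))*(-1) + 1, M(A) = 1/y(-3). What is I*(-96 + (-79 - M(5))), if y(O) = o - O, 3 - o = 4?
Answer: 3510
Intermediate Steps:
o = -1 (o = 3 - 1*4 = 3 - 4 = -1)
y(O) = -1 - O
M(A) = ½ (M(A) = 1/(-1 - 1*(-3)) = 1/(-1 + 3) = 1/2 = ½)
I = -20 (I = -24 + 4*((0/(-4))*(-1) + 1) = -24 + 4*((0*(-¼))*(-1) + 1) = -24 + 4*(0*(-1) + 1) = -24 + 4*(0 + 1) = -24 + 4*1 = -24 + 4 = -20)
I*(-96 + (-79 - M(5))) = -20*(-96 + (-79 - 1*½)) = -20*(-96 + (-79 - ½)) = -20*(-96 - 159/2) = -20*(-351/2) = 3510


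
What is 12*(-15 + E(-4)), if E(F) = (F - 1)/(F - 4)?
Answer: -345/2 ≈ -172.50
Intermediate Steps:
E(F) = (-1 + F)/(-4 + F)
12*(-15 + E(-4)) = 12*(-15 + (-1 - 4)/(-4 - 4)) = 12*(-15 - 5/(-8)) = 12*(-15 - ⅛*(-5)) = 12*(-15 + 5/8) = 12*(-115/8) = -345/2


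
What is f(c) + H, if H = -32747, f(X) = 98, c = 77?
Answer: -32649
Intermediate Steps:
f(c) + H = 98 - 32747 = -32649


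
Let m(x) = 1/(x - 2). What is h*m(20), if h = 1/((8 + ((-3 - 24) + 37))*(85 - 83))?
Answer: 1/648 ≈ 0.0015432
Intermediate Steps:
m(x) = 1/(-2 + x)
h = 1/36 (h = 1/((8 + (-27 + 37))*2) = 1/((8 + 10)*2) = 1/(18*2) = 1/36 ≈ 0.027778)
h*m(20) = 1/(36*(-2 + 20)) = (1/36)/18 = (1/36)*(1/18) = 1/648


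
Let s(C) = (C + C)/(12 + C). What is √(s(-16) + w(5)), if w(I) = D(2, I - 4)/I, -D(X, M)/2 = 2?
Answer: 6*√5/5 ≈ 2.6833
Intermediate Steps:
D(X, M) = -4 (D(X, M) = -2*2 = -4)
w(I) = -4/I
s(C) = 2*C/(12 + C) (s(C) = (2*C)/(12 + C) = 2*C/(12 + C))
√(s(-16) + w(5)) = √(2*(-16)/(12 - 16) - 4/5) = √(2*(-16)/(-4) - 4*⅕) = √(2*(-16)*(-¼) - ⅘) = √(8 - ⅘) = √(36/5) = 6*√5/5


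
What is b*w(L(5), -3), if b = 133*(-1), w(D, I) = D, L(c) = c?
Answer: -665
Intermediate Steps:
b = -133
b*w(L(5), -3) = -133*5 = -665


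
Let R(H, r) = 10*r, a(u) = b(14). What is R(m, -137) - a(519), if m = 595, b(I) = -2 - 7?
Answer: -1361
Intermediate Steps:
b(I) = -9
a(u) = -9
R(m, -137) - a(519) = 10*(-137) - 1*(-9) = -1370 + 9 = -1361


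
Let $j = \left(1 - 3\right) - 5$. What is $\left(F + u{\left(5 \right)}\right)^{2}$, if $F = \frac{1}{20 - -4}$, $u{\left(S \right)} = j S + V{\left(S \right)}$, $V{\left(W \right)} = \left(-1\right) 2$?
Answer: $\frac{786769}{576} \approx 1365.9$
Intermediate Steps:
$V{\left(W \right)} = -2$
$j = -7$ ($j = -2 - 5 = -7$)
$u{\left(S \right)} = -2 - 7 S$ ($u{\left(S \right)} = - 7 S - 2 = -2 - 7 S$)
$F = \frac{1}{24}$ ($F = \frac{1}{20 + 4} = \frac{1}{24} \approx 0.041667$)
$\left(F + u{\left(5 \right)}\right)^{2} = \left(\frac{1}{24} - 37\right)^{2} = \left(- \frac{887}{24}\right)^{2} = \frac{786769}{576}$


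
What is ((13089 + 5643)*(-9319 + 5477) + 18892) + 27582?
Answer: -71921870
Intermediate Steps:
((13089 + 5643)*(-9319 + 5477) + 18892) + 27582 = (18732*(-3842) + 18892) + 27582 = (-71968344 + 18892) + 27582 = -71949452 + 27582 = -71921870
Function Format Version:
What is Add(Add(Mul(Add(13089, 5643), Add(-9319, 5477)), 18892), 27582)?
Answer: -71921870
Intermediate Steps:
Add(Add(Mul(Add(13089, 5643), Add(-9319, 5477)), 18892), 27582) = Add(Add(Mul(18732, -3842), 18892), 27582) = Add(Add(-71968344, 18892), 27582) = Add(-71949452, 27582) = -71921870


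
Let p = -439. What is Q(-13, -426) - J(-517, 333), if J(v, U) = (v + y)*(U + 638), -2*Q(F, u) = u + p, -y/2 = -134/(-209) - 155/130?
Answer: 2724439953/5434 ≈ 5.0137e+5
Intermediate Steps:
y = 2995/2717 (y = -2*(-134/(-209) - 155/130) = -2*(-134*(-1/209) - 155*1/130) = -2*(134/209 - 31/26) = -2*(-2995/5434) = 2995/2717 ≈ 1.1023)
Q(F, u) = 439/2 - u/2 (Q(F, u) = -(u - 439)/2 = -(-439 + u)/2 = 439/2 - u/2)
J(v, U) = (638 + U)*(2995/2717 + v) (J(v, U) = (v + 2995/2717)*(U + 638) = (2995/2717 + v)*(638 + U) = (638 + U)*(2995/2717 + v))
Q(-13, -426) - J(-517, 333) = (439/2 - ½*(-426)) - (173710/247 + 638*(-517) + (2995/2717)*333 + 333*(-517)) = (439/2 + 213) - (173710/247 - 329846 + 997335/2717 - 172161) = 865/2 - 1*(-1361044874/2717) = 865/2 + 1361044874/2717 = 2724439953/5434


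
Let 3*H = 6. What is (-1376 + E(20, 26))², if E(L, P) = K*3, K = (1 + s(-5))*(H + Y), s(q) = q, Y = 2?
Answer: 2027776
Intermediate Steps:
H = 2 (H = (⅓)*6 = 2)
K = -16 (K = (1 - 5)*(2 + 2) = -4*4 = -16)
E(L, P) = -48 (E(L, P) = -16*3 = -48)
(-1376 + E(20, 26))² = (-1376 - 48)² = (-1424)² = 2027776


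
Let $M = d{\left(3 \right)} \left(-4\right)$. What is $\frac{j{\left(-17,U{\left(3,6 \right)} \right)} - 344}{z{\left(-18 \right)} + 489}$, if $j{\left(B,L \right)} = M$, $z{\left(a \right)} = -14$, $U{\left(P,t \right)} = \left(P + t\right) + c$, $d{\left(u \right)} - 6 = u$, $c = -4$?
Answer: $- \frac{4}{5} \approx -0.8$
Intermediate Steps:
$d{\left(u \right)} = 6 + u$
$U{\left(P,t \right)} = -4 + P + t$ ($U{\left(P,t \right)} = \left(P + t\right) - 4 = -4 + P + t$)
$M = -36$ ($M = \left(6 + 3\right) \left(-4\right) = 9 \left(-4\right) = -36$)
$j{\left(B,L \right)} = -36$
$\frac{j{\left(-17,U{\left(3,6 \right)} \right)} - 344}{z{\left(-18 \right)} + 489} = \frac{-36 - 344}{-14 + 489} = - \frac{380}{475} = \left(-380\right) \frac{1}{475} = - \frac{4}{5}$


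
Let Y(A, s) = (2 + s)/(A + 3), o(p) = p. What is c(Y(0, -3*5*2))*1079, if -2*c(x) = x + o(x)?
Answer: 30212/3 ≈ 10071.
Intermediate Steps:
Y(A, s) = (2 + s)/(3 + A)
c(x) = -x (c(x) = -(x + x)/2 = -x)
c(Y(0, -3*5*2))*1079 = -(2 - 3*5*2)/(3 + 0)*1079 = -(2 - 15*2)/3*1079 = -(2 - 30)/3*1079 = -(-28)/3*1079 = -1*(-28/3)*1079 = (28/3)*1079 = 30212/3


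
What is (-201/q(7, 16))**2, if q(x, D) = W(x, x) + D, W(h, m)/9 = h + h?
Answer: 40401/20164 ≈ 2.0036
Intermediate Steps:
W(h, m) = 18*h (W(h, m) = 9*(h + h) = 9*(2*h) = 18*h)
q(x, D) = D + 18*x (q(x, D) = 18*x + D = D + 18*x)
(-201/q(7, 16))**2 = (-201/(16 + 18*7))**2 = (-201/(16 + 126))**2 = (-201/142)**2 = 40401/20164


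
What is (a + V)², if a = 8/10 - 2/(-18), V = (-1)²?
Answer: 7396/2025 ≈ 3.6523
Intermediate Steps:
V = 1
a = 41/45 (a = 8*(⅒) - 2*(-1/18) = ⅘ + ⅑ = 41/45 ≈ 0.91111)
(a + V)² = (41/45 + 1)² = (86/45)² = 7396/2025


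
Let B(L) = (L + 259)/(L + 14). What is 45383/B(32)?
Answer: 2087618/291 ≈ 7173.9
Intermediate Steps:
B(L) = (259 + L)/(14 + L)
45383/B(32) = 45383/(((259 + 32)/(14 + 32))) = 45383/((291/46)) = 45383/(((1/46)*291)) = 45383/(291/46) = 45383*(46/291) = 2087618/291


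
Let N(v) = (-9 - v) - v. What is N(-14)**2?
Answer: 361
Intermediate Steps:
N(v) = -9 - 2*v
N(-14)**2 = (-9 - 2*(-14))**2 = (-9 + 28)**2 = 19**2 = 361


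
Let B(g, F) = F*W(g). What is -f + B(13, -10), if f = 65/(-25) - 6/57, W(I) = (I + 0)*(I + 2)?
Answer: -184993/95 ≈ -1947.3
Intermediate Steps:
W(I) = I*(2 + I)
B(g, F) = F*g*(2 + g) (B(g, F) = F*(g*(2 + g)) = F*g*(2 + g))
f = -257/95 (f = 65*(-1/25) - 6*1/57 = -13/5 - 2/19 = -257/95 ≈ -2.7053)
-f + B(13, -10) = -1*(-257/95) - 10*13*(2 + 13) = 257/95 - 10*13*15 = 257/95 - 1950 = -184993/95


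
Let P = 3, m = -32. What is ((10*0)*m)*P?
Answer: 0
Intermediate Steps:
((10*0)*m)*P = ((10*0)*(-32))*3 = (0*(-32))*3 = 0*3 = 0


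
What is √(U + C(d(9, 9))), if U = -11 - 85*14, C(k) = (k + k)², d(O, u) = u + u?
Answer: √95 ≈ 9.7468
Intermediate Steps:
d(O, u) = 2*u
C(k) = 4*k² (C(k) = (2*k)² = 4*k²)
U = -1201 (U = -11 - 1190 = -1201)
√(U + C(d(9, 9))) = √(-1201 + 4*(2*9)²) = √(-1201 + 4*18²) = √(-1201 + 4*324) = √(-1201 + 1296) = √95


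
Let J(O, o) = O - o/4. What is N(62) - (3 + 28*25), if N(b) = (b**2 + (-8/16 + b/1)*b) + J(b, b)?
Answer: 14001/2 ≈ 7000.5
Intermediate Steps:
J(O, o) = O - o/4
N(b) = b**2 + 3*b/4 + b*(-1/2 + b) (N(b) = (b**2 + (-8/16 + b/1)*b) + (b - b/4) = (b**2 + (-8*1/16 + b*1)*b) + 3*b/4 = (b**2 + (-1/2 + b)*b) + 3*b/4 = (b**2 + b*(-1/2 + b)) + 3*b/4 = b**2 + 3*b/4 + b*(-1/2 + b))
N(62) - (3 + 28*25) = (1/4)*62*(1 + 8*62) - (3 + 28*25) = (1/4)*62*(1 + 496) - (3 + 700) = (1/4)*62*497 - 1*703 = 15407/2 - 703 = 14001/2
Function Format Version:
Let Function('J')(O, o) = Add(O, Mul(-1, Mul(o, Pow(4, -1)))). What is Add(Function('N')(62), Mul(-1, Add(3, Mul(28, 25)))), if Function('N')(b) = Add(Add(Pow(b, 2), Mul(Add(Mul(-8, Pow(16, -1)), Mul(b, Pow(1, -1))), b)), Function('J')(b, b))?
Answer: Rational(14001, 2) ≈ 7000.5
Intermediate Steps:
Function('J')(O, o) = Add(O, Mul(Rational(-1, 4), o)) (Function('J')(O, o) = Add(O, Mul(-1, Mul(o, Rational(1, 4)))) = Add(O, Mul(-1, Mul(Rational(1, 4), o))) = Add(O, Mul(Rational(-1, 4), o)))
Function('N')(b) = Add(Pow(b, 2), Mul(Rational(3, 4), b), Mul(b, Add(Rational(-1, 2), b))) (Function('N')(b) = Add(Add(Pow(b, 2), Mul(Add(Mul(-8, Pow(16, -1)), Mul(b, Pow(1, -1))), b)), Add(b, Mul(Rational(-1, 4), b))) = Add(Add(Pow(b, 2), Mul(Add(Mul(-8, Rational(1, 16)), Mul(b, 1)), b)), Mul(Rational(3, 4), b)) = Add(Add(Pow(b, 2), Mul(Add(Rational(-1, 2), b), b)), Mul(Rational(3, 4), b)) = Add(Add(Pow(b, 2), Mul(b, Add(Rational(-1, 2), b))), Mul(Rational(3, 4), b)) = Add(Pow(b, 2), Mul(Rational(3, 4), b), Mul(b, Add(Rational(-1, 2), b))))
Add(Function('N')(62), Mul(-1, Add(3, Mul(28, 25)))) = Add(Mul(Rational(1, 4), 62, Add(1, Mul(8, 62))), Mul(-1, Add(3, Mul(28, 25)))) = Add(Mul(Rational(1, 4), 62, Add(1, 496)), Mul(-1, Add(3, 700))) = Add(Mul(Rational(1, 4), 62, 497), Mul(-1, 703)) = Add(Rational(15407, 2), -703) = Rational(14001, 2)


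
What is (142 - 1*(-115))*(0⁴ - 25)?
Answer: -6425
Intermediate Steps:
(142 - 1*(-115))*(0⁴ - 25) = (142 + 115)*(0 - 25) = 257*(-25) = -6425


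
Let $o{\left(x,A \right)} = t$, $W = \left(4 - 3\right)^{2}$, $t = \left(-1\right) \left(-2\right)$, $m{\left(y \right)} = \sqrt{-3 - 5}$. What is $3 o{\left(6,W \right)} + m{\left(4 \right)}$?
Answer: $6 + 2 i \sqrt{2} \approx 6.0 + 2.8284 i$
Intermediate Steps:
$m{\left(y \right)} = 2 i \sqrt{2}$ ($m{\left(y \right)} = \sqrt{-8} = 2 i \sqrt{2}$)
$t = 2$
$W = 1$ ($W = 1^{2} = 1$)
$o{\left(x,A \right)} = 2$
$3 o{\left(6,W \right)} + m{\left(4 \right)} = 3 \cdot 2 + 2 i \sqrt{2} = 6 + 2 i \sqrt{2}$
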